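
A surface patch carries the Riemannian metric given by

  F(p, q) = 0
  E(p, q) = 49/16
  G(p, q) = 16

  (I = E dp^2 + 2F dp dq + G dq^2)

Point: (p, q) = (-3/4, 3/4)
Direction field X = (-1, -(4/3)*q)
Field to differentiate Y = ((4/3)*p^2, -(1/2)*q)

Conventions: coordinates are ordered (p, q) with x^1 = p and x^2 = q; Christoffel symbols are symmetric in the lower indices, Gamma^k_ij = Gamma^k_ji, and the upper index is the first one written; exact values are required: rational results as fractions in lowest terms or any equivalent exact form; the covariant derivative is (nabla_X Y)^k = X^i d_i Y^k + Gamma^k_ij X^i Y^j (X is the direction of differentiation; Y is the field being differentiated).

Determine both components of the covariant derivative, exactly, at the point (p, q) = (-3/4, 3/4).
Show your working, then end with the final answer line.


E = 49/16, F = 0, G = 16 at the point
E_p = 0, E_q = 0, F_p = 0, F_q = 0, G_p = 0, G_q = 0
EG - F^2 = 49;  g^inv = (1/49) * [[16, 0], [0, 49/16]]
first-kind symbols [ij,l] = (1/2)(d_i g_jl + d_j g_il - d_l g_ij): [pp,p] = E_p/2 = 0, [pp,q] = F_p - E_q/2 = 0, [pq,p] = E_q/2 = 0, [pq,q] = G_p/2 = 0, [qq,p] = F_q - G_p/2 = 0, [qq,q] = G_q/2 = 0
Gamma^p_ij = (G*[ij,p] - F*[ij,q])/(EG - F^2), Gamma^q_ij = (E*[ij,q] - F*[ij,p])/(EG - F^2)
Gamma_ppp = 0, Gamma_ppq = 0, Gamma_pqq = 0, Gamma_qpp = 0, Gamma_qpq = 0, Gamma_qqq = 0
X = (-1, -1), Y = (3/4, -3/8) at the point

Answer: (nabla_X Y)^p = 2, (nabla_X Y)^q = 1/2


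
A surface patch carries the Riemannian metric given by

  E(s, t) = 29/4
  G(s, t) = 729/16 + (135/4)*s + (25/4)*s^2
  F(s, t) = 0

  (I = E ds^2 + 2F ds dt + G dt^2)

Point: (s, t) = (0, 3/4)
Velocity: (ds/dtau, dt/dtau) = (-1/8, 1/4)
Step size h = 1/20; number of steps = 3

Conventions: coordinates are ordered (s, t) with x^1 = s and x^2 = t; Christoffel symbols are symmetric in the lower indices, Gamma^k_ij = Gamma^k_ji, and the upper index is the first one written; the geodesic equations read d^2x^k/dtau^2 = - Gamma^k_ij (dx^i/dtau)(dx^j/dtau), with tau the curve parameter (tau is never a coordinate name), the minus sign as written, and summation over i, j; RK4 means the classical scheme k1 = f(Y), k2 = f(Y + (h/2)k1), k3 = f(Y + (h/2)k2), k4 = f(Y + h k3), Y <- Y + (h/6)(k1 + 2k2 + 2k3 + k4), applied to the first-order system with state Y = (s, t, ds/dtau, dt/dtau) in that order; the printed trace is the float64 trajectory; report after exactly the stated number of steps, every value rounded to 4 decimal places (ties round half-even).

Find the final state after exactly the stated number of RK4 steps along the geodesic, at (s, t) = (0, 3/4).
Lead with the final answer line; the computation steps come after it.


Answer: s = -0.0171, t = 0.7877, ds/dtau = -0.1030, dt/dtau = 0.2532

f(Y) = (ds/dtau, dt/dtau, -Gamma^s_ij Y'^i Y'^j, -Gamma^t_ij Y'^i Y'^j) with the Gammas evaluated at the stage position; h = 0.050000; intermediate values shown to 6 dp
step 0: s = 0.0000, t = 0.7500, ds/dtau = -0.1250, dt/dtau = 0.2500
step 1:
  k1: at (s, t) = (0.000000, 0.750000), (ds/dtau, dt/dtau) = (-0.125000, 0.250000); Gamma_sss = 0.000000, Gamma_sst = 0.000000, Gamma_stt = -2.327586, Gamma_tss = 0.000000, Gamma_tst = 0.370370, Gamma_ttt = 0.000000; k1 = (-0.125000, 0.250000, 0.145474, 0.023148)
  k2: at (s, t) = (-0.003125, 0.756250), (ds/dtau, dt/dtau) = (-0.121363, 0.250579); Gamma_sss = 0.000000, Gamma_sst = 0.000000, Gamma_stt = -2.324892, Gamma_tss = 0.000000, Gamma_tst = 0.370800, Gamma_ttt = 0.000000; k2 = (-0.121363, 0.250579, 0.145979, 0.022553)
  k3: at (s, t) = (-0.003034, 0.756264), (ds/dtau, dt/dtau) = (-0.121351, 0.250564); Gamma_sss = 0.000000, Gamma_sst = 0.000000, Gamma_stt = -2.324971, Gamma_tss = 0.000000, Gamma_tst = 0.370787, Gamma_ttt = 0.000000; k3 = (-0.121351, 0.250564, 0.145967, 0.022548)
  k4: at (s, t) = (-0.006068, 0.762528), (ds/dtau, dt/dtau) = (-0.117702, 0.251127); Gamma_sss = 0.000000, Gamma_sst = 0.000000, Gamma_stt = -2.322356, Gamma_tss = 0.000000, Gamma_tst = 0.371205, Gamma_ttt = 0.000000; k4 = (-0.117702, 0.251127, 0.146459, 0.021944)
  Y <- Y + (h/6)(k1 + 2k2 + 2k3 + k4): s = -0.0061, t = 0.7625, ds/dtau = -0.1177, dt/dtau = 0.2511
step 2:
  k1: at (s, t) = (-0.006068, 0.762528), (ds/dtau, dt/dtau) = (-0.117701, 0.251127); Gamma_sss = 0.000000, Gamma_sst = 0.000000, Gamma_stt = -2.322355, Gamma_tss = 0.000000, Gamma_tst = 0.371205, Gamma_ttt = 0.000000; k1 = (-0.117701, 0.251127, 0.146459, 0.021944)
  k2: at (s, t) = (-0.009010, 0.768807), (ds/dtau, dt/dtau) = (-0.114040, 0.251676); Gamma_sss = 0.000000, Gamma_sst = 0.000000, Gamma_stt = -2.319819, Gamma_tss = 0.000000, Gamma_tst = 0.371610, Gamma_ttt = 0.000000; k2 = (-0.114040, 0.251676, 0.146939, 0.021331)
  k3: at (s, t) = (-0.008919, 0.768820), (ds/dtau, dt/dtau) = (-0.114028, 0.251661); Gamma_sss = 0.000000, Gamma_sst = 0.000000, Gamma_stt = -2.319898, Gamma_tss = 0.000000, Gamma_tst = 0.371598, Gamma_ttt = 0.000000; k3 = (-0.114028, 0.251661, 0.146926, 0.021327)
  k4: at (s, t) = (-0.011769, 0.775111), (ds/dtau, dt/dtau) = (-0.110355, 0.252194); Gamma_sss = 0.000000, Gamma_sst = 0.000000, Gamma_stt = -2.317440, Gamma_tss = 0.000000, Gamma_tst = 0.371992, Gamma_ttt = 0.000000; k4 = (-0.110355, 0.252194, 0.147393, 0.020706)
  Y <- Y + (h/6)(k1 + 2k2 + 2k3 + k4): s = -0.0118, t = 0.7751, ds/dtau = -0.1104, dt/dtau = 0.2522
step 3:
  k1: at (s, t) = (-0.011769, 0.775112), (ds/dtau, dt/dtau) = (-0.110355, 0.252194); Gamma_sss = 0.000000, Gamma_sst = 0.000000, Gamma_stt = -2.317440, Gamma_tss = 0.000000, Gamma_tst = 0.371992, Gamma_ttt = 0.000000; k1 = (-0.110355, 0.252194, 0.147393, 0.020706)
  k2: at (s, t) = (-0.014528, 0.781417), (ds/dtau, dt/dtau) = (-0.106670, 0.252711); Gamma_sss = 0.000000, Gamma_sst = 0.000000, Gamma_stt = -2.315062, Gamma_tss = 0.000000, Gamma_tst = 0.372374, Gamma_ttt = 0.000000; k2 = (-0.106670, 0.252711, 0.147847, 0.020076)
  k3: at (s, t) = (-0.014436, 0.781430), (ds/dtau, dt/dtau) = (-0.106659, 0.252696); Gamma_sss = 0.000000, Gamma_sst = 0.000000, Gamma_stt = -2.315141, Gamma_tss = 0.000000, Gamma_tst = 0.372361, Gamma_ttt = 0.000000; k3 = (-0.106659, 0.252696, 0.147834, 0.020072)
  k4: at (s, t) = (-0.017102, 0.787747), (ds/dtau, dt/dtau) = (-0.102963, 0.253197); Gamma_sss = 0.000000, Gamma_sst = 0.000000, Gamma_stt = -2.312843, Gamma_tss = 0.000000, Gamma_tst = 0.372731, Gamma_ttt = 0.000000; k4 = (-0.102963, 0.253197, 0.148274, 0.019434)
  Y <- Y + (h/6)(k1 + 2k2 + 2k3 + k4): s = -0.0171, t = 0.7877, ds/dtau = -0.1030, dt/dtau = 0.2532


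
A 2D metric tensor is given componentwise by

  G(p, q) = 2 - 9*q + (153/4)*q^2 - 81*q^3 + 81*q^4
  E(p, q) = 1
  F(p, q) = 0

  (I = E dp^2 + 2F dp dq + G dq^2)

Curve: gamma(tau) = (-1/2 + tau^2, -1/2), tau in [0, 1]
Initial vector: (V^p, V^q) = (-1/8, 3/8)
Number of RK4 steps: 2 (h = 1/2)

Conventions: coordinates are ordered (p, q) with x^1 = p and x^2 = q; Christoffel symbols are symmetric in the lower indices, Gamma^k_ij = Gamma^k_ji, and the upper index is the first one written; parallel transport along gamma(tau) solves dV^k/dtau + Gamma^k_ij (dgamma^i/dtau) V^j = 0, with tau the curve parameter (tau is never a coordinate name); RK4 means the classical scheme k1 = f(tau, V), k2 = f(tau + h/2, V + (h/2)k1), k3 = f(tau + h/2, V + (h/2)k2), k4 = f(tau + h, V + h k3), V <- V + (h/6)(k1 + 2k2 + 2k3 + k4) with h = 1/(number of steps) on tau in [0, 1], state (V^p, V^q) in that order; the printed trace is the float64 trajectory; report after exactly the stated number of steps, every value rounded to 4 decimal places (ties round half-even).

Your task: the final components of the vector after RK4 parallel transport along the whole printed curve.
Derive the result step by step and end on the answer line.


gamma'(tau) = (2*tau, 0); f(tau, V)^k = -Gamma^k_ij(gamma(tau)) gamma'^i(tau) V^j; h = 1/2; intermediate values shown to 6 dp
curve data and Christoffel symbols at the stage parameters:
  tau = 0.000000: gamma = (-0.500000, -0.500000), gamma' = (0.000000, 0.000000); Gamma_ppp = 0.000000, Gamma_ppq = 0.000000, Gamma_pqq = 0.000000, Gamma_qpp = 0.000000, Gamma_qpq = 0.000000, Gamma_qqq = -2.376000
  tau = 0.250000: gamma = (-0.437500, -0.500000), gamma' = (0.500000, 0.000000); Gamma_ppp = 0.000000, Gamma_ppq = 0.000000, Gamma_pqq = 0.000000, Gamma_qpp = 0.000000, Gamma_qpq = 0.000000, Gamma_qqq = -2.376000
  tau = 0.500000: gamma = (-0.250000, -0.500000), gamma' = (1.000000, 0.000000); Gamma_ppp = 0.000000, Gamma_ppq = 0.000000, Gamma_pqq = 0.000000, Gamma_qpp = 0.000000, Gamma_qpq = 0.000000, Gamma_qqq = -2.376000
  tau = 0.750000: gamma = (0.062500, -0.500000), gamma' = (1.500000, 0.000000); Gamma_ppp = 0.000000, Gamma_ppq = 0.000000, Gamma_pqq = 0.000000, Gamma_qpp = 0.000000, Gamma_qpq = 0.000000, Gamma_qqq = -2.376000
  tau = 1.000000: gamma = (0.500000, -0.500000), gamma' = (2.000000, 0.000000); Gamma_ppp = 0.000000, Gamma_ppq = 0.000000, Gamma_pqq = 0.000000, Gamma_qpp = 0.000000, Gamma_qpq = 0.000000, Gamma_qqq = -2.376000
step 0: V^p = -0.1250, V^q = 0.3750
step 1: k1 = (0.000000, 0.000000), k2 = (0.000000, 0.000000), k3 = (0.000000, 0.000000), k4 = (0.000000, 0.000000); V <- V + (h/6)(k1 + 2k2 + 2k3 + k4): V^p = -0.1250, V^q = 0.3750
step 2: k1 = (0.000000, 0.000000), k2 = (0.000000, 0.000000), k3 = (0.000000, 0.000000), k4 = (0.000000, 0.000000); V <- V + (h/6)(k1 + 2k2 + 2k3 + k4): V^p = -0.1250, V^q = 0.3750

Answer: V^p = -0.1250, V^q = 0.3750


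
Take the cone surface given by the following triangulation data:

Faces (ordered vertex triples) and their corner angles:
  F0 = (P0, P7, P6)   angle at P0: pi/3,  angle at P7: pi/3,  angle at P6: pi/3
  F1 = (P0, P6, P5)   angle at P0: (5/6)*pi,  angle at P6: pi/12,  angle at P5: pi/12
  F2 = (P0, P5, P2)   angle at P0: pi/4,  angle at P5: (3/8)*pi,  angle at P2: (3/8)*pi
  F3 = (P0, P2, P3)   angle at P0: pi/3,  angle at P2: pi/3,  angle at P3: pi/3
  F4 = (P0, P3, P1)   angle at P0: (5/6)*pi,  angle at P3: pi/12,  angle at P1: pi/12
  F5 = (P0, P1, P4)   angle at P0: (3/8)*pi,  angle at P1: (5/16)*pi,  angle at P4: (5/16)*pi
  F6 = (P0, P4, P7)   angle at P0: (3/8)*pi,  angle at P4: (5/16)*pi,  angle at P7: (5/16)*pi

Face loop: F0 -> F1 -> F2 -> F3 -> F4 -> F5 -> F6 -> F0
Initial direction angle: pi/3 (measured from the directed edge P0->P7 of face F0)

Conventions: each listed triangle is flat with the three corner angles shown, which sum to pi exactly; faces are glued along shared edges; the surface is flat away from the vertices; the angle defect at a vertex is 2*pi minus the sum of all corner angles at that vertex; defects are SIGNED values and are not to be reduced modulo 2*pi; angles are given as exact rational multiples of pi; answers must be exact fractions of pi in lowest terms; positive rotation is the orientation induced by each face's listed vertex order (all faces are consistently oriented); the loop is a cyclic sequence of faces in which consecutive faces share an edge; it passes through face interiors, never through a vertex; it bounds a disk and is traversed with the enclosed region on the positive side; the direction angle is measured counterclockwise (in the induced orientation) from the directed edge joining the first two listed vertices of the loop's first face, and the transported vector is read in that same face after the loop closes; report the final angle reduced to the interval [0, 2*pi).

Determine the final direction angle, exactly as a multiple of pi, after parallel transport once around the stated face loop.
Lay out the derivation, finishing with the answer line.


enclosed vertex P0: corner angles sum to (10/3)*pi, defect = 2*pi - (10/3)*pi = (-4/3)*pi
the final direction is the initial angle plus the enclosed defects, taken mod 2*pi in the induced orientation
final angle = pi/3 - (4/3)*pi = pi (mod 2*pi)

Answer: final direction angle = pi


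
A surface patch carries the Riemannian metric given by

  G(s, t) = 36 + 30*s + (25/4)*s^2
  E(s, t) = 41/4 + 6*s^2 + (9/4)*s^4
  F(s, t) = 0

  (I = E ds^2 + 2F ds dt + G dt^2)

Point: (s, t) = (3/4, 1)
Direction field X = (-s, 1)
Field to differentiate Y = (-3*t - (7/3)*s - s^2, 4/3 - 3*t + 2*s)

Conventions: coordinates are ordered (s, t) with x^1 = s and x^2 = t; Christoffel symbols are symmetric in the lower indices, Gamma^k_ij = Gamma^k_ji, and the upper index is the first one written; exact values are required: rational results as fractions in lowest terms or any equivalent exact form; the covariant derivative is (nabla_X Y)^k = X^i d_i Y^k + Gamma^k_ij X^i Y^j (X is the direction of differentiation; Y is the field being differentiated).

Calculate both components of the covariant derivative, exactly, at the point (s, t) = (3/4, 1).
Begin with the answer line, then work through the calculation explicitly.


Answer: (nabla_X Y)^s = 55261/29362, (nabla_X Y)^t = -1549/252

E = 14681/1024, F = 0, G = 3969/64 at the point
E_s = 819/64, E_t = 0, F_s = 0, F_t = 0, G_s = 315/8, G_t = 0
EG - F^2 = 58268889/65536;  g^inv = (65536/58268889) * [[3969/64, 0], [0, 14681/1024]]
first-kind symbols [ij,l] = (1/2)(d_i g_jl + d_j g_il - d_l g_ij): [ss,s] = E_s/2 = 819/128, [ss,t] = F_s - E_t/2 = 0, [st,s] = E_t/2 = 0, [st,t] = G_s/2 = 315/16, [tt,s] = F_t - G_s/2 = -315/16, [tt,t] = G_t/2 = 0
Gamma^s_ij = (G*[ij,s] - F*[ij,t])/(EG - F^2), Gamma^t_ij = (E*[ij,t] - F*[ij,s])/(EG - F^2)
Gamma_sss = 6552/14681, Gamma_sst = 0, Gamma_stt = -20160/14681, Gamma_tss = 0, Gamma_tst = 20/63, Gamma_ttt = 0
X = (-3/4, 1), Y = (-85/16, -1/6) at the point


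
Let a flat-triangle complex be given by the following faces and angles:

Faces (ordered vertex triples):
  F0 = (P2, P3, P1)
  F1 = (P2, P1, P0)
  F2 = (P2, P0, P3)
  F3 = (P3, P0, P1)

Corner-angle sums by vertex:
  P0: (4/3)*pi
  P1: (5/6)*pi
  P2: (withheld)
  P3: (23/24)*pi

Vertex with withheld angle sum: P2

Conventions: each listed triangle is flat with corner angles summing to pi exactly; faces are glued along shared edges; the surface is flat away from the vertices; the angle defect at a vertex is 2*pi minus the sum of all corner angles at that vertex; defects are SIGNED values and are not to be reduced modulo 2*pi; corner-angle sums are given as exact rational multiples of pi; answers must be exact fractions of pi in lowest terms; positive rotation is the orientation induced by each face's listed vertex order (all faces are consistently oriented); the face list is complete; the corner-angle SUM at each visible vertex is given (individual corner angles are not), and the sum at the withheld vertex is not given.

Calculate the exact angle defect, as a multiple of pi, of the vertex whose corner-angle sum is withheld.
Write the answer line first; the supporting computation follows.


Answer: defect(P2) = (9/8)*pi

V = 4, E = 6, F = 4; chi = V - E + F = 2
Gauss-Bonnet: total defect = 2*pi*chi = 4*pi; visible defects sum to (23/8)*pi


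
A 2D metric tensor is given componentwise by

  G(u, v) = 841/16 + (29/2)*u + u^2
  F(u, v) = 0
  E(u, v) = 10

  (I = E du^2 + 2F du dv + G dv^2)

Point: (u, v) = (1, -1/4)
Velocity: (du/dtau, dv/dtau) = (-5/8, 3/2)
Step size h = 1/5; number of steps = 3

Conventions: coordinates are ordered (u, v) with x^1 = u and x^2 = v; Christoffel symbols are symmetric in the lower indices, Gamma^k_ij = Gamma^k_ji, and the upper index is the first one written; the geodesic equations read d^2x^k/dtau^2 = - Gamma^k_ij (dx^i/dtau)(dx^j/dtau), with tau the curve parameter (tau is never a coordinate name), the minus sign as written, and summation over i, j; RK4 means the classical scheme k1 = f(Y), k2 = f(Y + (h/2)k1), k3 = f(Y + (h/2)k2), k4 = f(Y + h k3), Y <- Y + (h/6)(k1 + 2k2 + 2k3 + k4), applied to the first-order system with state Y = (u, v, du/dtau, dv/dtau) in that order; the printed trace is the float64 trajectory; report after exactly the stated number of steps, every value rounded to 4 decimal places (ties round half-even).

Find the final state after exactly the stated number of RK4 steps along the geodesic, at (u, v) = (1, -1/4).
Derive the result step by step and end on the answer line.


f(Y) = (du/dtau, dv/dtau, -Gamma^u_ij Y'^i Y'^j, -Gamma^v_ij Y'^i Y'^j) with the Gammas evaluated at the stage position; h = 0.200000; intermediate values shown to 6 dp
step 0: u = 1.0000, v = -0.2500, du/dtau = -0.6250, dv/dtau = 1.5000
step 1:
  k1: at (u, v) = (1.000000, -0.250000), (du/dtau, dv/dtau) = (-0.625000, 1.500000); Gamma_uuu = 0.000000, Gamma_uuv = 0.000000, Gamma_uvv = -0.825000, Gamma_vuu = 0.000000, Gamma_vuv = 0.121212, Gamma_vvv = 0.000000; k1 = (-0.625000, 1.500000, 1.856250, 0.227273)
  k2: at (u, v) = (0.937500, -0.100000), (du/dtau, dv/dtau) = (-0.439375, 1.522727); Gamma_uuu = 0.000000, Gamma_uuv = 0.000000, Gamma_uvv = -0.818750, Gamma_vuu = 0.000000, Gamma_vuv = 0.122137, Gamma_vvv = 0.000000; k2 = (-0.439375, 1.522727, 1.898434, 0.163432)
  k3: at (u, v) = (0.956063, -0.097727), (du/dtau, dv/dtau) = (-0.435157, 1.516343); Gamma_uuu = 0.000000, Gamma_uuv = 0.000000, Gamma_uvv = -0.820606, Gamma_vuu = 0.000000, Gamma_vuv = 0.121861, Gamma_vvv = 0.000000; k3 = (-0.435157, 1.516343, 1.886817, 0.160819)
  k4: at (u, v) = (0.912969, 0.053269), (du/dtau, dv/dtau) = (-0.247637, 1.532164); Gamma_uuu = 0.000000, Gamma_uuv = 0.000000, Gamma_uvv = -0.816297, Gamma_vuu = 0.000000, Gamma_vuv = 0.122504, Gamma_vvv = 0.000000; k4 = (-0.247637, 1.532164, 1.916278, 0.092961)
  Y <- Y + (h/6)(k1 + 2k2 + 2k3 + k4): u = 0.9126, v = 0.0537, du/dtau = -0.2469, dv/dtau = 1.5323
step 2:
  k1: at (u, v) = (0.912610, 0.053677), (du/dtau, dv/dtau) = (-0.246899, 1.532291); Gamma_uuu = 0.000000, Gamma_uuv = 0.000000, Gamma_uvv = -0.816261, Gamma_vuu = 0.000000, Gamma_vuv = 0.122510, Gamma_vvv = 0.000000; k1 = (-0.246899, 1.532291, 1.916513, 0.092696)
  k2: at (u, v) = (0.887920, 0.206906), (du/dtau, dv/dtau) = (-0.055248, 1.541561); Gamma_uuu = 0.000000, Gamma_uuv = 0.000000, Gamma_uvv = -0.813792, Gamma_vuu = 0.000000, Gamma_vuv = 0.122882, Gamma_vvv = 0.000000; k2 = (-0.055248, 1.541561, 1.933903, 0.020931)
  k3: at (u, v) = (0.907085, 0.207833), (du/dtau, dv/dtau) = (-0.053509, 1.534384); Gamma_uuu = 0.000000, Gamma_uuv = 0.000000, Gamma_uvv = -0.815709, Gamma_vuu = 0.000000, Gamma_vuv = 0.122593, Gamma_vvv = 0.000000; k3 = (-0.053509, 1.534384, 1.920451, 0.020130)
  k4: at (u, v) = (0.901908, 0.360554), (du/dtau, dv/dtau) = (0.137191, 1.536317); Gamma_uuu = 0.000000, Gamma_uuv = 0.000000, Gamma_uvv = -0.815191, Gamma_vuu = 0.000000, Gamma_vuv = 0.122671, Gamma_vvv = 0.000000; k4 = (0.137191, 1.536317, 1.924071, -0.051710)
  Y <- Y + (h/6)(k1 + 2k2 + 2k3 + k4): u = 0.9017, v = 0.3610, du/dtau = 0.1381, dv/dtau = 1.5364
step 3:
  k1: at (u, v) = (0.901703, 0.361027), (du/dtau, dv/dtau) = (0.138077, 1.536395); Gamma_uuu = 0.000000, Gamma_uuv = 0.000000, Gamma_uvv = -0.815170, Gamma_vuu = 0.000000, Gamma_vuv = 0.122674, Gamma_vvv = 0.000000; k1 = (0.138077, 1.536395, 1.924217, -0.052048)
  k2: at (u, v) = (0.915510, 0.514666), (du/dtau, dv/dtau) = (0.330499, 1.531190); Gamma_uuu = 0.000000, Gamma_uuv = 0.000000, Gamma_uvv = -0.816551, Gamma_vuu = 0.000000, Gamma_vuv = 0.122466, Gamma_vvv = 0.000000; k2 = (0.330499, 1.531190, 1.914439, -0.123950)
  k3: at (u, v) = (0.934753, 0.514146), (du/dtau, dv/dtau) = (0.329521, 1.524000); Gamma_uuu = 0.000000, Gamma_uuv = 0.000000, Gamma_uvv = -0.818475, Gamma_vuu = 0.000000, Gamma_vuv = 0.122178, Gamma_vvv = 0.000000; k3 = (0.329521, 1.524000, 1.900971, -0.122714)
  k4: at (u, v) = (0.967607, 0.665827), (du/dtau, dv/dtau) = (0.518272, 1.511852); Gamma_uuu = 0.000000, Gamma_uuv = 0.000000, Gamma_uvv = -0.821761, Gamma_vuu = 0.000000, Gamma_vuv = 0.121690, Gamma_vvv = 0.000000; k4 = (0.518272, 1.511852, 1.878296, -0.190700)
  Y <- Y + (h/6)(k1 + 2k2 + 2k3 + k4): u = 0.9676, v = 0.6663, du/dtau = 0.5192, dv/dtau = 1.5119

Answer: u = 0.9676, v = 0.6663, du/dtau = 0.5192, dv/dtau = 1.5119


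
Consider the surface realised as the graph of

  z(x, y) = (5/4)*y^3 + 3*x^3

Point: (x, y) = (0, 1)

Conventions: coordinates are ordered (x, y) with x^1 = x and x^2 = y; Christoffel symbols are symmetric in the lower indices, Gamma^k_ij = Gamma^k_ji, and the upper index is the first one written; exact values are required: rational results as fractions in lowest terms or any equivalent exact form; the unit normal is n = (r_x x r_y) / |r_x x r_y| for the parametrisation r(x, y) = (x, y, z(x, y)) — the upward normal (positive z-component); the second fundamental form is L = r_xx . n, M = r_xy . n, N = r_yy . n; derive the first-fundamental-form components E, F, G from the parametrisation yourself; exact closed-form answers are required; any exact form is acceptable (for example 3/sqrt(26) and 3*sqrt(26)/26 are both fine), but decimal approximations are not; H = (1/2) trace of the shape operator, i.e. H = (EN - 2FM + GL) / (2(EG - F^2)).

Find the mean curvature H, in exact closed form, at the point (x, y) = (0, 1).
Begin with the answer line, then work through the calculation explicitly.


Answer: H = 240*sqrt(241)/58081

z_x = 0, z_y = 15/4, z_xx = 0, z_xy = 0, z_yy = 15/2
E = 1, F = 0, G = 241/16; answer radicand W^2 = 241/16
unnormalised second-form numerators: l = 0, m = 0, n = 15/2; L = l/sqrt(241/16), and similarly M = m/sqrt(W^2), N = n/sqrt(W^2)
H = (E*n - 2*F*m + G*l) / (2*(EG - F^2)*sqrt(W^2)); E*n - 2*F*m + G*l = 15/2, EG - F^2 = 241/16, so H = (60/241)/sqrt(241/16)


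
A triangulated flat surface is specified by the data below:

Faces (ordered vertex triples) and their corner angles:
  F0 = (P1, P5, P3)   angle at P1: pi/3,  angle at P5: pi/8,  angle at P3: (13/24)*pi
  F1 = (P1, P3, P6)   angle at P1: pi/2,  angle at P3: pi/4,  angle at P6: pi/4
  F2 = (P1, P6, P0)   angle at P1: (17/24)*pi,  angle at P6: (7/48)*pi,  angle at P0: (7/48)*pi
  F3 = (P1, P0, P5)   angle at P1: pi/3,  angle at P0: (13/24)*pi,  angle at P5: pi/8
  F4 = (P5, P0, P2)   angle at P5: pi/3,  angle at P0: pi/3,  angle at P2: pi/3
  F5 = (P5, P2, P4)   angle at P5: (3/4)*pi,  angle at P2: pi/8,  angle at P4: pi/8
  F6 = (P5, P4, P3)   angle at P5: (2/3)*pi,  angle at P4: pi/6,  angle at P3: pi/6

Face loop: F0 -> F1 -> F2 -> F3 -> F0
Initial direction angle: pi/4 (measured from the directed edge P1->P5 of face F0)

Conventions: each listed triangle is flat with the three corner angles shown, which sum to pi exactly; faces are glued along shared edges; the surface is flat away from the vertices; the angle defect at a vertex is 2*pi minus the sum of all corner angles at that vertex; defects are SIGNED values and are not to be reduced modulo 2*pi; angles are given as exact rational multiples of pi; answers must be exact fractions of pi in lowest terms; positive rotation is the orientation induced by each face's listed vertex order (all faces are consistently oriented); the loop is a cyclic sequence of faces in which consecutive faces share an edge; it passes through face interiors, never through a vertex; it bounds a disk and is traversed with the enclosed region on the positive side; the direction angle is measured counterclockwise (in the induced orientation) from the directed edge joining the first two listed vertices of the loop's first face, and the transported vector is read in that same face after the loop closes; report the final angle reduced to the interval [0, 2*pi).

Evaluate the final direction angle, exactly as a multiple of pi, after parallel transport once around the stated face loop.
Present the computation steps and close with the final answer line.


enclosed vertex P1: corner angles sum to (15/8)*pi, defect = 2*pi - (15/8)*pi = pi/8
transport around the loop rotates by the sum of enclosed defects; add to the initial angle mod 2*pi
final angle = pi/4 + pi/8 = (3/8)*pi (mod 2*pi)

Answer: final direction angle = (3/8)*pi


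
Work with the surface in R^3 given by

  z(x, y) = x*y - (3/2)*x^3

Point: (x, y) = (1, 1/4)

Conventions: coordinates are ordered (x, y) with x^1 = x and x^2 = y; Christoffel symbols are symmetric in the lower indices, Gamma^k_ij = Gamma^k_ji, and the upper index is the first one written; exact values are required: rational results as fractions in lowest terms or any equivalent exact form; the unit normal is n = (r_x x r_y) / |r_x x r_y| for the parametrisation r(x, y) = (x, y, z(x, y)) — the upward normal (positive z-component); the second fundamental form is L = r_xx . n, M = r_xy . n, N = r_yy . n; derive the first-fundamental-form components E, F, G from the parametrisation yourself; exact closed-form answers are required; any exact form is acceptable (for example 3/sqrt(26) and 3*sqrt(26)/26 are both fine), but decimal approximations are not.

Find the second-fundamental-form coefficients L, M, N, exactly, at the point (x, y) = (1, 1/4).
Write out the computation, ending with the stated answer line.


z_x = -17/4, z_y = 1, z_xx = -9, z_xy = 1, z_yy = 0
E = 305/16, F = -17/4, G = 2; answer radicand W^2 = 321/16
unnormalised second-form numerators: l = -9, m = 1, n = 0; L = l/sqrt(321/16), and similarly M = m/sqrt(W^2), N = n/sqrt(W^2)

Answer: L = -12*sqrt(321)/107, M = 4*sqrt(321)/321, N = 0


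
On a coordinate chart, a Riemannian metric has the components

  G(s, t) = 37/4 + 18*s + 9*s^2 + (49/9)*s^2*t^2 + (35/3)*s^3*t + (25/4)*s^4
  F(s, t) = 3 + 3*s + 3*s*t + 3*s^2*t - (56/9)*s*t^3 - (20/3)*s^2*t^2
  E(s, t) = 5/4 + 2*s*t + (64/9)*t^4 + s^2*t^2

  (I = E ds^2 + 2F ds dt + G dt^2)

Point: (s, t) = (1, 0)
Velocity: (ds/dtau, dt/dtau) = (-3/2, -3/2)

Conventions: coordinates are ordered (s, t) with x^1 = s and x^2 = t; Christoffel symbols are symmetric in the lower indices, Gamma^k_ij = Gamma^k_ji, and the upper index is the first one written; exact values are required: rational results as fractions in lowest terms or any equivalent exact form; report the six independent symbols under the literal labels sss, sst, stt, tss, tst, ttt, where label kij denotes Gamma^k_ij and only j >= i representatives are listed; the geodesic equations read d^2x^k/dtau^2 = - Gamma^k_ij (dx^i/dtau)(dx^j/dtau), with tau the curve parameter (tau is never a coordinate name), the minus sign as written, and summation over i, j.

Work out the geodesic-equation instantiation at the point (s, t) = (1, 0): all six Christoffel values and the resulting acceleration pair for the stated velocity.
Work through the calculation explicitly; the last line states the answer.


E = 5/4, F = 6, G = 85/2 at the point
E_s = 0, E_t = 2, F_s = 3, F_t = 6, G_s = 61, G_t = 35/3
EG - F^2 = 137/8;  g^inv = (8/137) * [[85/2, -6], [-6, 5/4]]
first-kind symbols [ij,l] = (1/2)(d_i g_jl + d_j g_il - d_l g_ij): [ss,s] = E_s/2 = 0, [ss,t] = F_s - E_t/2 = 2, [st,s] = E_t/2 = 1, [st,t] = G_s/2 = 61/2, [tt,s] = F_t - G_s/2 = -49/2, [tt,t] = G_t/2 = 35/6
Gamma^s_ij = (G*[ij,s] - F*[ij,t])/(EG - F^2), Gamma^t_ij = (E*[ij,t] - F*[ij,s])/(EG - F^2)
Gamma_sss = -96/137, Gamma_sst = -1124/137, Gamma_stt = -8610/137, Gamma_tss = 20/137, Gamma_tst = 257/137, Gamma_ttt = 3703/411
d^2s/dtau^2 = -(Gamma_sss*(-3/2)^2 + 2*Gamma_sst*(-3/2)*(-3/2) + Gamma_stt*(-3/2)^2) = 49293/274
d^2t/dtau^2 = -(Gamma_tss*(-3/2)^2 + 2*Gamma_tst*(-3/2)*(-3/2) + Gamma_ttt*(-3/2)^2) = -15915/548

Answer: Gamma_sss = -96/137, Gamma_sst = -1124/137, Gamma_stt = -8610/137, Gamma_tss = 20/137, Gamma_tst = 257/137, Gamma_ttt = 3703/411; accelerations (d^2s/dtau^2, d^2t/dtau^2) = (49293/274, -15915/548)


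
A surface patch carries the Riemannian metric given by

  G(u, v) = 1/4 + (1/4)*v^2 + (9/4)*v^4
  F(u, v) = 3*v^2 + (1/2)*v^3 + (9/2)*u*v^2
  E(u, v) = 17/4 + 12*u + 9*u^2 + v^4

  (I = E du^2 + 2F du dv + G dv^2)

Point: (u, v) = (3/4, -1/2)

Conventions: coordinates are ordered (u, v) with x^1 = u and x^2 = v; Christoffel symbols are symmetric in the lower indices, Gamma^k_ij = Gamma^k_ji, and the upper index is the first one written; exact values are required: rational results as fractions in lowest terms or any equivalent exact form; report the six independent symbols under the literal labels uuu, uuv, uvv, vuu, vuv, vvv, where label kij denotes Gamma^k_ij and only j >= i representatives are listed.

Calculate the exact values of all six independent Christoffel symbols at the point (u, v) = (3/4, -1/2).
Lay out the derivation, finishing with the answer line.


E = 147/8, F = 49/32, G = 29/64 at the point
E_u = 51/2, E_v = -1/2, F_u = 9/8, F_v = -6, G_u = 0, G_v = -11/8
EG - F^2 = 6125/1024;  g^inv = (1024/6125) * [[29/64, -49/32], [-49/32, 147/8]]
first-kind symbols [ij,l] = (1/2)(d_i g_jl + d_j g_il - d_l g_ij): [uu,u] = E_u/2 = 51/4, [uu,v] = F_u - E_v/2 = 11/8, [uv,u] = E_v/2 = -1/4, [uv,v] = G_u/2 = 0, [vv,u] = F_v - G_u/2 = -6, [vv,v] = G_v/2 = -11/16
Gamma^u_ij = (G*[ij,u] - F*[ij,v])/(EG - F^2), Gamma^v_ij = (E*[ij,v] - F*[ij,u])/(EG - F^2)

Answer: Gamma_uuu = 752/1225, Gamma_uuv = -116/6125, Gamma_uvv = -1706/6125, Gamma_vuu = 24/25, Gamma_vuv = 8/125, Gamma_vvv = -72/125


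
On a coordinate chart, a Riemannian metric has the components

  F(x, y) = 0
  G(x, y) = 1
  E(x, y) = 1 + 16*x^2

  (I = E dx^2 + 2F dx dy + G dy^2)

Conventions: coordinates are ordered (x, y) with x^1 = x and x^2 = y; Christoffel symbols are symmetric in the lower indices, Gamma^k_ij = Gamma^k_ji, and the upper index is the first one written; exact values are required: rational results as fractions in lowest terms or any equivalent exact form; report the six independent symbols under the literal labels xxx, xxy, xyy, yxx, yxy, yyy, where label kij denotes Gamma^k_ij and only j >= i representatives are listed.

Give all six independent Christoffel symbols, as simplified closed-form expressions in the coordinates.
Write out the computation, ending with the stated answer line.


E = 1 + 16*x^2; F = 0; G = 1
Gamma^k_ij = (1/2) g^{kl} (d_i g_jl + d_j g_il - d_l g_ij), with g^inv = (1/(EG-F^2)) [[G, -F], [-F, E]]
first partials: E_x = 32*x, E_y = 0, F_x = 0, F_y = 0, G_x = 0, G_y = 0
D = EG - F^2 = 1 + 16*x^2
expanded: Gamma^x_xx = (G E_x - 2F F_x + F E_y)/(2D), Gamma^x_xy = (G E_y - F G_x)/(2D), Gamma^x_yy = (2G F_y - G G_x - F G_y)/(2D), Gamma^y_xx = (2E F_x - E E_y - F E_x)/(2D), Gamma^y_xy = (E G_x - F E_y)/(2D), Gamma^y_yy = (E G_y - 2F F_y + F G_x)/(2D); substitute and cancel common factors

Answer: Gamma_xxx = 16*x/(16*x^2 + 1), Gamma_xxy = 0, Gamma_xyy = 0, Gamma_yxx = 0, Gamma_yxy = 0, Gamma_yyy = 0


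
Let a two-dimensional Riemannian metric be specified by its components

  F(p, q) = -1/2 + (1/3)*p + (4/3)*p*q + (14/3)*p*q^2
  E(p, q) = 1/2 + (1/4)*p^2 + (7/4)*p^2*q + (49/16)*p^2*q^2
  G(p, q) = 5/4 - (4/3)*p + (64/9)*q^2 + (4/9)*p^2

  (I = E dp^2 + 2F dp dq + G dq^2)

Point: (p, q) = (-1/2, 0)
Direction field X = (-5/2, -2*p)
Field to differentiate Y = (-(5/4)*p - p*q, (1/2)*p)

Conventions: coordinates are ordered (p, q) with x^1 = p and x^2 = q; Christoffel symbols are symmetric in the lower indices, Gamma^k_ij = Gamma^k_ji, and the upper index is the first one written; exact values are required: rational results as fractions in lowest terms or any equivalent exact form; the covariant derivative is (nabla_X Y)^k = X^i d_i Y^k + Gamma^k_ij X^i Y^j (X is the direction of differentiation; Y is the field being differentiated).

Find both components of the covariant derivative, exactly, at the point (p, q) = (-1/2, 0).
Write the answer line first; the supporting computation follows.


Answer: (nabla_X Y)^p = 103739/28872, (nabla_X Y)^q = -292067/153984

E = 9/16, F = -2/3, G = 73/36 at the point
E_p = -1/4, E_q = 7/16, F_p = 1/3, F_q = -2/3, G_p = -16/9, G_q = 0
EG - F^2 = 401/576;  g^inv = (576/401) * [[73/36, 2/3], [2/3, 9/16]]
first-kind symbols [ij,l] = (1/2)(d_i g_jl + d_j g_il - d_l g_ij): [pp,p] = E_p/2 = -1/8, [pp,q] = F_p - E_q/2 = 11/96, [pq,p] = E_q/2 = 7/32, [pq,q] = G_p/2 = -8/9, [qq,p] = F_q - G_p/2 = 2/9, [qq,q] = G_q/2 = 0
Gamma^p_ij = (G*[ij,p] - F*[ij,q])/(EG - F^2), Gamma^q_ij = (E*[ij,q] - F*[ij,p])/(EG - F^2)
Gamma_ppp = -102/401, Gamma_ppq = -515/2406, Gamma_pqq = 2336/3609, Gamma_qpp = -87/3208, Gamma_qpq = -204/401, Gamma_qqq = 256/1203
X = (-5/2, 1), Y = (5/8, -1/4) at the point


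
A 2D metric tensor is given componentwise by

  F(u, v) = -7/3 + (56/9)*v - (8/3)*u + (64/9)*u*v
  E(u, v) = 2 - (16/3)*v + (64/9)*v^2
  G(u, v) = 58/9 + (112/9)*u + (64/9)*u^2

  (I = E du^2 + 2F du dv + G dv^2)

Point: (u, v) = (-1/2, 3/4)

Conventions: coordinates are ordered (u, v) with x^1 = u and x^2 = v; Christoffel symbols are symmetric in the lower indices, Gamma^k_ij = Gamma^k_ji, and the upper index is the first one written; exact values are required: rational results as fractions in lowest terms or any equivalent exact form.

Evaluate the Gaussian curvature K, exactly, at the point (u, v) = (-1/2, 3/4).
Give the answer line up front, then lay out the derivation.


Answer: K = -64/81

E = 2, F = 1, G = 2, EG - F^2 = 3 at the point
E_u = 0, E_v = 16/3, F_u = 8/3, F_v = 8/3, G_u = 16/3, G_v = 0
E_vv = 128/9, F_uv = 64/9, G_uu = 128/9
Apply the Brioschi formula K = (det M1 - det M2)/(EG - F^2)^2 over the derivative matrices of E, F, G.
M1 = [[-E_vv/2 + F_uv - G_uu/2, E_u/2, F_u - E_v/2], [F_v - G_u/2, E, F], [G_v/2, F, G]] = [[-64/9, 0, 0], [0, 2, 1], [0, 1, 2]]; det M1 = -64/3
M2 = [[0, E_v/2, G_u/2], [E_v/2, E, F], [G_u/2, F, G]] = [[0, 8/3, 8/3], [8/3, 2, 1], [8/3, 1, 2]]; det M2 = -128/9
det M1 - det M2 = -64/9; K = -64/9 / (3)^2 = -64/81


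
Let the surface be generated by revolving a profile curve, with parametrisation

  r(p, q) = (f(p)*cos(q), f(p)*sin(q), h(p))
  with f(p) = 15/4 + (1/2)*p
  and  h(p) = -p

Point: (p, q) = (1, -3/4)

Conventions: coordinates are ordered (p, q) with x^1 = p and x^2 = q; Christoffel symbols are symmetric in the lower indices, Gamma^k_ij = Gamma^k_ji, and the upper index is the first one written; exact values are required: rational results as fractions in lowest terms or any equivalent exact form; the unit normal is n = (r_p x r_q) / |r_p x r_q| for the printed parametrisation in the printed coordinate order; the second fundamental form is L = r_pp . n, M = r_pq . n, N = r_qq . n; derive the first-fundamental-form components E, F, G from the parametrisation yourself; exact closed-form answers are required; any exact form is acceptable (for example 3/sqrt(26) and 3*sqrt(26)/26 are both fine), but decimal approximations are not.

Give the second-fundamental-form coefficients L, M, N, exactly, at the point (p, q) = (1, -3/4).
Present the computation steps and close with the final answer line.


f = 17/4, f' = 1/2, f'' = 0, h' = -1, h'' = 0
E = 5/4, F = 0, G = 289/16; answer radicand W^2 = 5/4
unnormalised second-form numerators: l = 0, m = 0, n = -17/4; L = l/sqrt(5/4), and similarly M = m/sqrt(W^2), N = n/sqrt(W^2)

Answer: L = 0, M = 0, N = -17*sqrt(5)/10


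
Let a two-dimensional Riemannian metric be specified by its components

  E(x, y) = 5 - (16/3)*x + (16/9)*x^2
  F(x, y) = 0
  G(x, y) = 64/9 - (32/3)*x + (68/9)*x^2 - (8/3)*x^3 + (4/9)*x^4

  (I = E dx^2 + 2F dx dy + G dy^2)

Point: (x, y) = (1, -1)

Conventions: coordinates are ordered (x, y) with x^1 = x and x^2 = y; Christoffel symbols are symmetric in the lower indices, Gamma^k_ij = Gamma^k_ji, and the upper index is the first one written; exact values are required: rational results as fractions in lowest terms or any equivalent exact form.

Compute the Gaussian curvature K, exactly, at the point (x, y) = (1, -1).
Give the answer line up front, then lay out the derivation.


Answer: K = -81/169

E = 13/9, F = 0, G = 16/9, EG - F^2 = 208/81 at the point
E_x = -16/9, E_y = 0, F_x = 0, F_y = 0, G_x = -16/9, G_y = 0
E_yy = 0, F_xy = 0, G_xx = 40/9
Apply the Brioschi formula K = (det M1 - det M2)/(EG - F^2)^2 over the derivative matrices of E, F, G.
M1 = [[-E_yy/2 + F_xy - G_xx/2, E_x/2, F_x - E_y/2], [F_y - G_x/2, E, F], [G_y/2, F, G]] = [[-20/9, -8/9, 0], [8/9, 13/9, 0], [0, 0, 16/9]]; det M1 = -3136/729
M2 = [[0, E_y/2, G_x/2], [E_y/2, E, F], [G_x/2, F, G]] = [[0, 0, -8/9], [0, 13/9, 0], [-8/9, 0, 16/9]]; det M2 = -832/729
det M1 - det M2 = -256/81; K = -256/81 / (208/81)^2 = -81/169


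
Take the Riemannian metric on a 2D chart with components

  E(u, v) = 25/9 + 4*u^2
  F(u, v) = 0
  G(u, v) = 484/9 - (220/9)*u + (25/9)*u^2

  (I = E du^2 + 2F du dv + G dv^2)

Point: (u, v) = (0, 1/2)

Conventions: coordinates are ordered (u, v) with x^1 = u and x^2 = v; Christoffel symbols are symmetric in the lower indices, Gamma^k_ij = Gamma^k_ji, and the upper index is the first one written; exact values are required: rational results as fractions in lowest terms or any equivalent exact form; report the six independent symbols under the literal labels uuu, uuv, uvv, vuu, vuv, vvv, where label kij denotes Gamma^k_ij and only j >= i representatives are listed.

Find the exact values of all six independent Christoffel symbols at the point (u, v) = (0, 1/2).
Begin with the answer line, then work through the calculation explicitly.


Answer: Gamma_uuu = 0, Gamma_uuv = 0, Gamma_uvv = 22/5, Gamma_vuu = 0, Gamma_vuv = -5/22, Gamma_vvv = 0

E = 25/9, F = 0, G = 484/9 at the point
E_u = 0, E_v = 0, F_u = 0, F_v = 0, G_u = -220/9, G_v = 0
EG - F^2 = 12100/81;  g^inv = (81/12100) * [[484/9, 0], [0, 25/9]]
first-kind symbols [ij,l] = (1/2)(d_i g_jl + d_j g_il - d_l g_ij): [uu,u] = E_u/2 = 0, [uu,v] = F_u - E_v/2 = 0, [uv,u] = E_v/2 = 0, [uv,v] = G_u/2 = -110/9, [vv,u] = F_v - G_u/2 = 110/9, [vv,v] = G_v/2 = 0
Gamma^u_ij = (G*[ij,u] - F*[ij,v])/(EG - F^2), Gamma^v_ij = (E*[ij,v] - F*[ij,u])/(EG - F^2)


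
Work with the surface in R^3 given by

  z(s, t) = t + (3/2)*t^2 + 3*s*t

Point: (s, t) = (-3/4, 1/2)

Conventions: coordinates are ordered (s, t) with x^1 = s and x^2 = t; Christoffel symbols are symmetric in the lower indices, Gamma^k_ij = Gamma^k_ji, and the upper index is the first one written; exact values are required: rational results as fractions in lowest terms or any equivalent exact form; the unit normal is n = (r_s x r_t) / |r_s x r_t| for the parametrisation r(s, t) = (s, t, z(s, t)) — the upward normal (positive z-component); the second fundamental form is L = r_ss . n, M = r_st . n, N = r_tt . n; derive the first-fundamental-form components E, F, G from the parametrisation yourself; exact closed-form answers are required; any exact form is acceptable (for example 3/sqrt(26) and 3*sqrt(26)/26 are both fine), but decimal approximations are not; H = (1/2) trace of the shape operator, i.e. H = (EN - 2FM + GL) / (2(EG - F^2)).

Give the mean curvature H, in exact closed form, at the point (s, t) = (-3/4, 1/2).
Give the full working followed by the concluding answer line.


z_s = 3/2, z_t = 1/4, z_ss = 0, z_st = 3, z_tt = 3
E = 13/4, F = 3/8, G = 17/16; answer radicand W^2 = 53/16
unnormalised second-form numerators: l = 0, m = 3, n = 3; L = l/sqrt(53/16), and similarly M = m/sqrt(W^2), N = n/sqrt(W^2)
H = (E*n - 2*F*m + G*l) / (2*(EG - F^2)*sqrt(W^2)); E*n - 2*F*m + G*l = 15/2, EG - F^2 = 53/16, so H = (60/53)/sqrt(53/16)

Answer: H = 240*sqrt(53)/2809


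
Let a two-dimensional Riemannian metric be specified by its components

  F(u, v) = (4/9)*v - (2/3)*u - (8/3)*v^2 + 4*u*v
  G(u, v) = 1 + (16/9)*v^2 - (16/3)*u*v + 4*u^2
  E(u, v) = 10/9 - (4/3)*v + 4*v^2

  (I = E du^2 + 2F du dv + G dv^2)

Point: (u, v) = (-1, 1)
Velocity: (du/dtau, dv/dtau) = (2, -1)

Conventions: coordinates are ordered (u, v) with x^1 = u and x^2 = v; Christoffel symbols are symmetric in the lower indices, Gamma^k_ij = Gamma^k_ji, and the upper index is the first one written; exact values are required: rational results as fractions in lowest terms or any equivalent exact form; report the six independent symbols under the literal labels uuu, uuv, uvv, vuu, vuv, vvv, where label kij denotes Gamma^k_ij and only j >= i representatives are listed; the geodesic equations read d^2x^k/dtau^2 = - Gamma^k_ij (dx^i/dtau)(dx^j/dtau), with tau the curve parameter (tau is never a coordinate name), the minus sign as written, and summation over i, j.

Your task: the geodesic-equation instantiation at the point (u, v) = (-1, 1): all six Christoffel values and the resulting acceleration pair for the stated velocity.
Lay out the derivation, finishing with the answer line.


E = 34/9, F = -50/9, G = 109/9 at the point
E_u = 0, E_v = 20/3, F_u = 10/3, F_v = -80/9, G_u = -40/3, G_v = 80/9
EG - F^2 = 134/9;  g^inv = (9/134) * [[109/9, 50/9], [50/9, 34/9]]
first-kind symbols [ij,l] = (1/2)(d_i g_jl + d_j g_il - d_l g_ij): [uu,u] = E_u/2 = 0, [uu,v] = F_u - E_v/2 = 0, [uv,u] = E_v/2 = 10/3, [uv,v] = G_u/2 = -20/3, [vv,u] = F_v - G_u/2 = -20/9, [vv,v] = G_v/2 = 40/9
Gamma^u_ij = (G*[ij,u] - F*[ij,v])/(EG - F^2), Gamma^v_ij = (E*[ij,v] - F*[ij,u])/(EG - F^2)
Gamma_uuu = 0, Gamma_uuv = 15/67, Gamma_uvv = -10/67, Gamma_vuu = 0, Gamma_vuv = -30/67, Gamma_vvv = 20/67
d^2u/dtau^2 = -(Gamma_uuu*(2)^2 + 2*Gamma_uuv*(2)*(-1) + Gamma_uvv*(-1)^2) = 70/67
d^2v/dtau^2 = -(Gamma_vuu*(2)^2 + 2*Gamma_vuv*(2)*(-1) + Gamma_vvv*(-1)^2) = -140/67

Answer: Gamma_uuu = 0, Gamma_uuv = 15/67, Gamma_uvv = -10/67, Gamma_vuu = 0, Gamma_vuv = -30/67, Gamma_vvv = 20/67; accelerations (d^2u/dtau^2, d^2v/dtau^2) = (70/67, -140/67)
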